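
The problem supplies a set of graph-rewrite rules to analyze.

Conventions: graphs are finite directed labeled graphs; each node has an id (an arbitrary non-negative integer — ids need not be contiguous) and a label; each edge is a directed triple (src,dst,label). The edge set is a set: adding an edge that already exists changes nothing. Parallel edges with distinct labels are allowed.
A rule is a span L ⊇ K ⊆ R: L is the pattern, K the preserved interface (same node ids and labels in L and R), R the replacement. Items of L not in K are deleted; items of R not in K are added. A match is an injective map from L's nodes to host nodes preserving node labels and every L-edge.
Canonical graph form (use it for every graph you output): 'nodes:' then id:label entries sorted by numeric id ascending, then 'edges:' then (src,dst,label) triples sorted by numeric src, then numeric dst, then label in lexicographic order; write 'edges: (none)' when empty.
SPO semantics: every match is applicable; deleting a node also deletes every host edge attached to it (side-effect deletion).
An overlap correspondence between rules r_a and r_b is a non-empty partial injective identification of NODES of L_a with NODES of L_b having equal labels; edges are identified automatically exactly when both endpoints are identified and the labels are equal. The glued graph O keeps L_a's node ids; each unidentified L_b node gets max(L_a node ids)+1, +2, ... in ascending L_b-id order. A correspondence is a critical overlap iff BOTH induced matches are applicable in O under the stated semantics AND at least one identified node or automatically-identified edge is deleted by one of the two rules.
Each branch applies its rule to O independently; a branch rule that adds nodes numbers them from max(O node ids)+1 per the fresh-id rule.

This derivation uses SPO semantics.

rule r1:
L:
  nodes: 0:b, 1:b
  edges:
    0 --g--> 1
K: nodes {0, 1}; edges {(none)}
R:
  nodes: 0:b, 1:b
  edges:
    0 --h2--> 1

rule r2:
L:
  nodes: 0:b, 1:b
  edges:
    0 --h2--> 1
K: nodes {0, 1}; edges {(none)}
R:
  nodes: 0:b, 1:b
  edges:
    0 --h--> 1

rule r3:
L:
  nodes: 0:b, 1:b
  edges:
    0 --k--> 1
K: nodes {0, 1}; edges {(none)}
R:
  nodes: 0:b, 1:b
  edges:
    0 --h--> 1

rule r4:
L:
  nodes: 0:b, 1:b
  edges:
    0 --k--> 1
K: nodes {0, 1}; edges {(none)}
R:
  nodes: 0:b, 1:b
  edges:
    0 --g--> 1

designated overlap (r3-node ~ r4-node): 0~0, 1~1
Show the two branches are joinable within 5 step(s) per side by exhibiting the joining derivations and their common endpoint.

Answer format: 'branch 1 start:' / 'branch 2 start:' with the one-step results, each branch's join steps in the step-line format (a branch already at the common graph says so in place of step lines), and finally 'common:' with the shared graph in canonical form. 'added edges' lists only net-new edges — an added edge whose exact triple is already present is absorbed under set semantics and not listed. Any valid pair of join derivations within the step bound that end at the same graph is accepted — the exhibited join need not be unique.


branch 1 start:
nodes: 0:b, 1:b
edges: (0,1,h)
branch 2 start:
nodes: 0:b, 1:b
edges: (0,1,g)
branch 1: already at the common graph (0 steps)
branch 2 step 1: rule r1; match: 0->0, 1->1; deleted nodes (none); deleted edges (0,1,g); added nodes (none); added edges (0,1,h2); result: nodes: 0:b, 1:b edges: (0,1,h2)
branch 2 step 2: rule r2; match: 0->0, 1->1; deleted nodes (none); deleted edges (0,1,h2); added nodes (none); added edges (0,1,h); result: nodes: 0:b, 1:b edges: (0,1,h)
common:
nodes: 0:b, 1:b
edges: (0,1,h)


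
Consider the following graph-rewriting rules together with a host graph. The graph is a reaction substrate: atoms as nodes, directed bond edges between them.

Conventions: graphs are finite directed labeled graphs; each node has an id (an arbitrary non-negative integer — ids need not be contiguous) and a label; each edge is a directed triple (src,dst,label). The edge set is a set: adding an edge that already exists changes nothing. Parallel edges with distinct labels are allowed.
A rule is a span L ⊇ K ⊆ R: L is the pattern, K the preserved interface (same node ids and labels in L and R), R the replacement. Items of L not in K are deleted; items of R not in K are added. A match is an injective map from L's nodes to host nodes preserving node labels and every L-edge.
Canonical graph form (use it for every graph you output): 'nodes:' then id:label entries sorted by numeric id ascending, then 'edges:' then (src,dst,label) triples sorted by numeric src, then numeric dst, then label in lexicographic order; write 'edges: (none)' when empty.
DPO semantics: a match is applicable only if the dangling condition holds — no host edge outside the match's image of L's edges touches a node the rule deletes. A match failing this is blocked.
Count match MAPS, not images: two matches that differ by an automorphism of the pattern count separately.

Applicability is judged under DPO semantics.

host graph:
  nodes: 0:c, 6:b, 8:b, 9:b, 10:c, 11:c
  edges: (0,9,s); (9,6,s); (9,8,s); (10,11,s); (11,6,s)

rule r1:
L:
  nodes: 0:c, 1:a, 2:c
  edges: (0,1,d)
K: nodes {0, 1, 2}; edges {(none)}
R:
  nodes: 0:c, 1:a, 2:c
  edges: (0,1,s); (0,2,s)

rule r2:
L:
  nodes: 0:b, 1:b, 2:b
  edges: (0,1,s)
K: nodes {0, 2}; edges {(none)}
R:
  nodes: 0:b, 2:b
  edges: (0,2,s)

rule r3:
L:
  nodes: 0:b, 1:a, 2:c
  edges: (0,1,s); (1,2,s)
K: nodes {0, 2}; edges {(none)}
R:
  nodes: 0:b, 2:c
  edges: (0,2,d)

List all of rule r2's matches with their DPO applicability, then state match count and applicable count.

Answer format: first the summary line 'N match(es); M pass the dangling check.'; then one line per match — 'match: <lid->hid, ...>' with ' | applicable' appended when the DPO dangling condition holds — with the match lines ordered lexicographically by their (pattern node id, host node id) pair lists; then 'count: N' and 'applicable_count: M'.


2 match(es); 1 pass the dangling check.
match: 0->9, 1->6, 2->8
match: 0->9, 1->8, 2->6 | applicable
count: 2
applicable_count: 1


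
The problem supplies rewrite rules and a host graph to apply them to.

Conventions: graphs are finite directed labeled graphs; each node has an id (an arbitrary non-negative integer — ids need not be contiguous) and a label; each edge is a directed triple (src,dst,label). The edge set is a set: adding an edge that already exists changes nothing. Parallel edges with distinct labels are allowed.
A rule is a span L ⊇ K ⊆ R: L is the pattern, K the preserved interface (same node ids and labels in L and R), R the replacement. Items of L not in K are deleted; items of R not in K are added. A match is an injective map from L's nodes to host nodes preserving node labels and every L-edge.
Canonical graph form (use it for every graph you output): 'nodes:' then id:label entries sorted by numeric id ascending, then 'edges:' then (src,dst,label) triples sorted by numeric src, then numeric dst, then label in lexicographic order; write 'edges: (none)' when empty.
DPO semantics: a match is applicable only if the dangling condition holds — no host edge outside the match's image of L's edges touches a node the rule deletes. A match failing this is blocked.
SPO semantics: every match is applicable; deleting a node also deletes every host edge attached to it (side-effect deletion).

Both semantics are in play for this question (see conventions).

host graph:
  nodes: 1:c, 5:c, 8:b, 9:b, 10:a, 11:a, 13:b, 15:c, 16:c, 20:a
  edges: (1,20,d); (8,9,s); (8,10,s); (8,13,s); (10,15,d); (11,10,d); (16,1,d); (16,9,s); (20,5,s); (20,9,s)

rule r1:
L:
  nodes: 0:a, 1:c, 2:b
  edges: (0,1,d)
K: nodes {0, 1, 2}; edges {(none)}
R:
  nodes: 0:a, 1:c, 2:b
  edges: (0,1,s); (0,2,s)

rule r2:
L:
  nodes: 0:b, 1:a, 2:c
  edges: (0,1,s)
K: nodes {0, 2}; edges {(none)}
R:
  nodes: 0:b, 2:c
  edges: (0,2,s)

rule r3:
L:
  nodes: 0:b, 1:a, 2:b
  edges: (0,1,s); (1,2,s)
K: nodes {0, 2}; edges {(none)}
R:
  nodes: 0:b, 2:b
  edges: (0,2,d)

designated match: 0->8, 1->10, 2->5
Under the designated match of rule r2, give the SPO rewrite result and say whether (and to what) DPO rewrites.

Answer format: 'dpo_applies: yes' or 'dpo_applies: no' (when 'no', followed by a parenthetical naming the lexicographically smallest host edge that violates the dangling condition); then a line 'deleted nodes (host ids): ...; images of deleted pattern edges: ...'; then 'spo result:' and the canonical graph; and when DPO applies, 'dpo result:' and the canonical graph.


dpo_applies: no
(the rule deletes node 10, which keeps host edge (10,15,d) outside the match image — the dangling condition fails, DPO blocks; SPO proceeds and side-deletes such edges)
deleted nodes (host ids): 10; images of deleted pattern edges: (8,10,s)
spo result:
nodes: 1:c, 5:c, 8:b, 9:b, 11:a, 13:b, 15:c, 16:c, 20:a
edges: (1,20,d); (8,5,s); (8,9,s); (8,13,s); (16,1,d); (16,9,s); (20,5,s); (20,9,s)


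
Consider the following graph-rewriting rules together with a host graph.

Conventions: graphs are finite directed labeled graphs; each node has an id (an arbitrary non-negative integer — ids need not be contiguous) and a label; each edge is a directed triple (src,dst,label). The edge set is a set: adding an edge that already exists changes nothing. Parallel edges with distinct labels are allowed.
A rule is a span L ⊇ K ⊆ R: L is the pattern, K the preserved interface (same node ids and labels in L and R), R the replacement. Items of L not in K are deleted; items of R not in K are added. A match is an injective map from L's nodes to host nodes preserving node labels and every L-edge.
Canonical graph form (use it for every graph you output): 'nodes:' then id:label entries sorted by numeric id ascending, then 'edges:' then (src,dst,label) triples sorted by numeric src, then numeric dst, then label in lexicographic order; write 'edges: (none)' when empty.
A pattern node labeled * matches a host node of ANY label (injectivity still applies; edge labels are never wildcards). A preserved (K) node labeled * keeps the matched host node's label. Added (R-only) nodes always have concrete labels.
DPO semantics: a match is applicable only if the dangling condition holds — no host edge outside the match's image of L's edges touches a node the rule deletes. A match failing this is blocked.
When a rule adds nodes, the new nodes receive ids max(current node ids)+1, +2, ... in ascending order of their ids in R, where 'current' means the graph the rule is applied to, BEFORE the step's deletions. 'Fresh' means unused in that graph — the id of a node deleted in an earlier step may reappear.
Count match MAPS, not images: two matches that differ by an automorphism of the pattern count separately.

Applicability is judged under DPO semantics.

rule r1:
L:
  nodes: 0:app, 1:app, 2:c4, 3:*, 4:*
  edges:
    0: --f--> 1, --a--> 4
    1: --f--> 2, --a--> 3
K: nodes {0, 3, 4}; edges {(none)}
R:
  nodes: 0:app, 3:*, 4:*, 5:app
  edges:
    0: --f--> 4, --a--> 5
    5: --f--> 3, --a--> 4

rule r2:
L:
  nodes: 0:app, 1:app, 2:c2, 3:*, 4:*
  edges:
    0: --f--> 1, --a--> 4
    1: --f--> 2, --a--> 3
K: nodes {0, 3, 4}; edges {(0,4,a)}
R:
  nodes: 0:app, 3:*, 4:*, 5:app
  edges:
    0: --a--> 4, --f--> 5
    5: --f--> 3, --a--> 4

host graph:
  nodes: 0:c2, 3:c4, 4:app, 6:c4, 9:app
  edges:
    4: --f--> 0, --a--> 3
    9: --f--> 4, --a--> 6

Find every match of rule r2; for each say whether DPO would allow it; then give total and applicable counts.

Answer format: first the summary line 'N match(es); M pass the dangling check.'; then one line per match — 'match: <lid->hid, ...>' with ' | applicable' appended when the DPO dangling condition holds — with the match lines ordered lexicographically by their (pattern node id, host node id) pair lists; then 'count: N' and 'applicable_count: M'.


1 match(es); 1 pass the dangling check.
match: 0->9, 1->4, 2->0, 3->3, 4->6 | applicable
count: 1
applicable_count: 1


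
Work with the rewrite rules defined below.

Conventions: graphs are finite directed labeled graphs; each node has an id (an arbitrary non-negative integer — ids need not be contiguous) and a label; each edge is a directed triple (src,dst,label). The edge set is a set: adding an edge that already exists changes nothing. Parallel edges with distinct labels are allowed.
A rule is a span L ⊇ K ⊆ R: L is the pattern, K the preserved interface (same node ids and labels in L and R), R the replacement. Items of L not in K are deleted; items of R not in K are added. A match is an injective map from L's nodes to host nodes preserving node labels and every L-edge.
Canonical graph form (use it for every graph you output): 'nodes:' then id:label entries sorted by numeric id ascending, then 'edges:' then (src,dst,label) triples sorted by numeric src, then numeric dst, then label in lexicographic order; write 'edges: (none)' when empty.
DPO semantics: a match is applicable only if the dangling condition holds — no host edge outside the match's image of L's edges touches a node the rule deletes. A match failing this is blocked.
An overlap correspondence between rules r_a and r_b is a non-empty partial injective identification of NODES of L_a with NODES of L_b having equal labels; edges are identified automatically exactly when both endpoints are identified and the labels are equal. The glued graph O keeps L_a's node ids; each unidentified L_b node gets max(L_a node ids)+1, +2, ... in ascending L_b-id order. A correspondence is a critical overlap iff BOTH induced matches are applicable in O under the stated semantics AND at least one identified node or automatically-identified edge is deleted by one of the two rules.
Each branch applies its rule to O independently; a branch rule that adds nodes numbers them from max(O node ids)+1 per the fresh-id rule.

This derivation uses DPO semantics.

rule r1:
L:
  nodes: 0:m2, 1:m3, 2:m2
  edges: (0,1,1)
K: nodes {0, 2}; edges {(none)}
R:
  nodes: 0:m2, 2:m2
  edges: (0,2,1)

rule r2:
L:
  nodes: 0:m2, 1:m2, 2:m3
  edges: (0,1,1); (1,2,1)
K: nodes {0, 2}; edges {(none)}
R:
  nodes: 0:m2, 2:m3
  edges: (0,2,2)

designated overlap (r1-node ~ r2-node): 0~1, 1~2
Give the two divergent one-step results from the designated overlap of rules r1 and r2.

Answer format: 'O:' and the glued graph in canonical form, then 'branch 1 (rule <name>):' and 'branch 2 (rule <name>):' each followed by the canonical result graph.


O:
nodes: 0:m2, 1:m3, 2:m2, 3:m2
edges: (0,1,1); (3,0,1)
branch 1 (rule r1):
nodes: 0:m2, 2:m2, 3:m2
edges: (0,2,1); (3,0,1)
branch 2 (rule r2):
nodes: 1:m3, 2:m2, 3:m2
edges: (3,1,2)


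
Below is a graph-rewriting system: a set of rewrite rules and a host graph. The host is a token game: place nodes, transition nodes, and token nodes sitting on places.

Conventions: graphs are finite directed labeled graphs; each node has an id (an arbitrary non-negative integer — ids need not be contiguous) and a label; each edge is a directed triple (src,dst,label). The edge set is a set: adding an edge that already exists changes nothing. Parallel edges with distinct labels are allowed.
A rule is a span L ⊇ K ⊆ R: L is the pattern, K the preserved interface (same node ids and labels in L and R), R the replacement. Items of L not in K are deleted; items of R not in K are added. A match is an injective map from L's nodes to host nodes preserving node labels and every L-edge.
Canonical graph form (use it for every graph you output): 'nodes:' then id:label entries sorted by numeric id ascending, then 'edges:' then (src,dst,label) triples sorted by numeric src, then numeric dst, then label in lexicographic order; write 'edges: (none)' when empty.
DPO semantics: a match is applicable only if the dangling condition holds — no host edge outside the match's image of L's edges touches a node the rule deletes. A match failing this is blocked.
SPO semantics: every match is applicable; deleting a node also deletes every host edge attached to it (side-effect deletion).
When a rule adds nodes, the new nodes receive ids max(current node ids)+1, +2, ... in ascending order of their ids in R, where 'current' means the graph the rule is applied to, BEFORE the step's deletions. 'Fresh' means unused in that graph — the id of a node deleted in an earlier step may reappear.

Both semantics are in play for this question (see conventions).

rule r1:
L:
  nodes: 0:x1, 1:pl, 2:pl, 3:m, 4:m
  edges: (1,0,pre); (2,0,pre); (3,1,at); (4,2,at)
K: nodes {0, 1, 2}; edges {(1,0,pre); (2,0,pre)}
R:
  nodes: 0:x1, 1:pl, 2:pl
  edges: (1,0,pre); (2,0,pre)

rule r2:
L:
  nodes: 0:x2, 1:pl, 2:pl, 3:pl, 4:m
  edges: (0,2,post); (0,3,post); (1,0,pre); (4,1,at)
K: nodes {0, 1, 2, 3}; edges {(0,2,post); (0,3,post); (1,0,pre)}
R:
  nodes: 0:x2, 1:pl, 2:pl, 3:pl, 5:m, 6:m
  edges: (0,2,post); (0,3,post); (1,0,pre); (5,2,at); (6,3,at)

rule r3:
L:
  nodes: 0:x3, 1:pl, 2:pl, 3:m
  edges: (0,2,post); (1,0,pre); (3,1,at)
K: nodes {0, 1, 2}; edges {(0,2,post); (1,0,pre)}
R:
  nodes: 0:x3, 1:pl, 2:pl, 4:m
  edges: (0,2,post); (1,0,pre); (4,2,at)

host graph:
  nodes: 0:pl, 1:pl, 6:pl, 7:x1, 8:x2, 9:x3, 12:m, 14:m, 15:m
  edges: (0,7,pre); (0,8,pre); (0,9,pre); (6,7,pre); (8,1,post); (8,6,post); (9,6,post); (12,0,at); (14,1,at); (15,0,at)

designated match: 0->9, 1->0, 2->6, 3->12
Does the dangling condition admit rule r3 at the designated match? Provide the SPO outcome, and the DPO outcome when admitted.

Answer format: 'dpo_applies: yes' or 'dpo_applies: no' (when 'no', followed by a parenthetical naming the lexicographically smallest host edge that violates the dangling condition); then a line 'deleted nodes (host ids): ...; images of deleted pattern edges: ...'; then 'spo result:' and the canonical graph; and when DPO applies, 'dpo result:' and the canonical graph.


dpo_applies: yes
deleted nodes (host ids): 12; images of deleted pattern edges: (12,0,at)
spo result:
nodes: 0:pl, 1:pl, 6:pl, 7:x1, 8:x2, 9:x3, 14:m, 15:m, 16:m
edges: (0,7,pre); (0,8,pre); (0,9,pre); (6,7,pre); (8,1,post); (8,6,post); (9,6,post); (14,1,at); (15,0,at); (16,6,at)
dpo result:
nodes: 0:pl, 1:pl, 6:pl, 7:x1, 8:x2, 9:x3, 14:m, 15:m, 16:m
edges: (0,7,pre); (0,8,pre); (0,9,pre); (6,7,pre); (8,1,post); (8,6,post); (9,6,post); (14,1,at); (15,0,at); (16,6,at)


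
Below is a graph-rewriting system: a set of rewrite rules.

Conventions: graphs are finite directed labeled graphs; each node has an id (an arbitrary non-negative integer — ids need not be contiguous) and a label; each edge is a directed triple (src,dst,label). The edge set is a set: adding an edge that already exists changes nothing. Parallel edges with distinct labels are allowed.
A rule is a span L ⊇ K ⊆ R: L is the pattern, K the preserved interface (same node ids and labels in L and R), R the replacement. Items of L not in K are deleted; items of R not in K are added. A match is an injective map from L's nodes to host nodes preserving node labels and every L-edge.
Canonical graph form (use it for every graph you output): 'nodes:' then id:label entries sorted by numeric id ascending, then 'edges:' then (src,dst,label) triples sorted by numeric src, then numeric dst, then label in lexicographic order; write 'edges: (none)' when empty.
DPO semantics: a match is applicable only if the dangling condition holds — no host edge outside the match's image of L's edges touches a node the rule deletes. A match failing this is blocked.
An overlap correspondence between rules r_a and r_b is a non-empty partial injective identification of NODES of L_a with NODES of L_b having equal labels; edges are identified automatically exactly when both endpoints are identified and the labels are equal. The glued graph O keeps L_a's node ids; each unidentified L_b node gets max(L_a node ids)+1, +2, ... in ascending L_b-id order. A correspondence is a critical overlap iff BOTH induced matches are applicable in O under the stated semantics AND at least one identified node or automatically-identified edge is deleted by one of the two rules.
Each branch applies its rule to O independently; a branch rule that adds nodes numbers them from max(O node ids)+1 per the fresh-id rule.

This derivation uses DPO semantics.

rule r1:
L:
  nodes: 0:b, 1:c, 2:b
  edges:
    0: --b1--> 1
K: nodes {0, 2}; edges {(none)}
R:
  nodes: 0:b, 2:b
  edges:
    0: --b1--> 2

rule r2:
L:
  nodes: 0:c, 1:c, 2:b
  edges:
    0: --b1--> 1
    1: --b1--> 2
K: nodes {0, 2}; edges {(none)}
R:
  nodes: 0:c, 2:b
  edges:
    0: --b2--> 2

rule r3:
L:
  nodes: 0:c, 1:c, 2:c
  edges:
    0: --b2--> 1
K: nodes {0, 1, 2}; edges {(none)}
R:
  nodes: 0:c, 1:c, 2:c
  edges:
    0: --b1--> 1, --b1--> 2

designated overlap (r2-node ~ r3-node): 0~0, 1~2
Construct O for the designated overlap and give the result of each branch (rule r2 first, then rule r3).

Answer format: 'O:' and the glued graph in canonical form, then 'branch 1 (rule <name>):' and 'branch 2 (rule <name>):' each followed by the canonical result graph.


O:
nodes: 0:c, 1:c, 2:b, 3:c
edges: (0,1,b1); (0,3,b2); (1,2,b1)
branch 1 (rule r2):
nodes: 0:c, 2:b, 3:c
edges: (0,2,b2); (0,3,b2)
branch 2 (rule r3):
nodes: 0:c, 1:c, 2:b, 3:c
edges: (0,1,b1); (0,3,b1); (1,2,b1)


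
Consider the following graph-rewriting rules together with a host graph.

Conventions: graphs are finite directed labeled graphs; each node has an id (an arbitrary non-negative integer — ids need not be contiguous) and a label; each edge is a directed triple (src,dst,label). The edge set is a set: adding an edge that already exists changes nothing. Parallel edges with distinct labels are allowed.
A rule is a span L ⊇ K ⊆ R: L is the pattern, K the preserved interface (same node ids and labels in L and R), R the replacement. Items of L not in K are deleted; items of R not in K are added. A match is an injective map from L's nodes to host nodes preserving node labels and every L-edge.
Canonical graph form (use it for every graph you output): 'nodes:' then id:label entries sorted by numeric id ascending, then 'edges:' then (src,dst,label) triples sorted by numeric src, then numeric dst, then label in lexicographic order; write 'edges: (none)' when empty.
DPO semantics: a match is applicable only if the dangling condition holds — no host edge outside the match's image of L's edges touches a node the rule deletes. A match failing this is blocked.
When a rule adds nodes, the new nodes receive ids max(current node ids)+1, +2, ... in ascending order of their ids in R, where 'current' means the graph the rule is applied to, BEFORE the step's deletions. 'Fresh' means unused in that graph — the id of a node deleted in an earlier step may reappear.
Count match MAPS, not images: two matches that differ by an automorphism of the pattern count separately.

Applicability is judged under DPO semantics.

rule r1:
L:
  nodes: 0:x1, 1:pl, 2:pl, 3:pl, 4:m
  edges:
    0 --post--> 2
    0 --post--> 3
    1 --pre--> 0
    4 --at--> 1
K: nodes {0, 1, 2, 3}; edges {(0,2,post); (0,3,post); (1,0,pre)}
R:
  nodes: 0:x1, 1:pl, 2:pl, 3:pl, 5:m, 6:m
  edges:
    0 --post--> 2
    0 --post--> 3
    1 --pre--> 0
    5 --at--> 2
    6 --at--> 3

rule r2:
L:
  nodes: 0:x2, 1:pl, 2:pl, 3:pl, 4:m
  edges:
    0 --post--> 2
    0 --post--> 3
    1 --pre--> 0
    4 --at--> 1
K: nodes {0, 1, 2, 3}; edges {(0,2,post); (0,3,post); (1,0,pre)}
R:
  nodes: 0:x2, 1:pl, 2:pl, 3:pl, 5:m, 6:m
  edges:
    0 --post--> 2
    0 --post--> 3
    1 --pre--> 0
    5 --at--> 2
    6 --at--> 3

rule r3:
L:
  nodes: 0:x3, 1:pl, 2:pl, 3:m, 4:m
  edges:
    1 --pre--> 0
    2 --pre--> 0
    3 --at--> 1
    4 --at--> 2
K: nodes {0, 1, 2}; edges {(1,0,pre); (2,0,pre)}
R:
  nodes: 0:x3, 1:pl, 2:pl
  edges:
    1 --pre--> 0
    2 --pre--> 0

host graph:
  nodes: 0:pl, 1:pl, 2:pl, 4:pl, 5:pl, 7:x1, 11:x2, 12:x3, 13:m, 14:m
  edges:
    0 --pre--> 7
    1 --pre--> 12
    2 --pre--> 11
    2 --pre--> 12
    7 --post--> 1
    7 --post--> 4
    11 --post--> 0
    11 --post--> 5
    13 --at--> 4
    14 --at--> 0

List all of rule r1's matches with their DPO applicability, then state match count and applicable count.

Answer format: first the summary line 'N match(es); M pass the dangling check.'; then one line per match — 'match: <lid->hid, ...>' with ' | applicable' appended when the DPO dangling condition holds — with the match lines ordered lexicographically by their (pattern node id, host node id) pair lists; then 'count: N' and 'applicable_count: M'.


2 match(es); 2 pass the dangling check.
match: 0->7, 1->0, 2->1, 3->4, 4->14 | applicable
match: 0->7, 1->0, 2->4, 3->1, 4->14 | applicable
count: 2
applicable_count: 2


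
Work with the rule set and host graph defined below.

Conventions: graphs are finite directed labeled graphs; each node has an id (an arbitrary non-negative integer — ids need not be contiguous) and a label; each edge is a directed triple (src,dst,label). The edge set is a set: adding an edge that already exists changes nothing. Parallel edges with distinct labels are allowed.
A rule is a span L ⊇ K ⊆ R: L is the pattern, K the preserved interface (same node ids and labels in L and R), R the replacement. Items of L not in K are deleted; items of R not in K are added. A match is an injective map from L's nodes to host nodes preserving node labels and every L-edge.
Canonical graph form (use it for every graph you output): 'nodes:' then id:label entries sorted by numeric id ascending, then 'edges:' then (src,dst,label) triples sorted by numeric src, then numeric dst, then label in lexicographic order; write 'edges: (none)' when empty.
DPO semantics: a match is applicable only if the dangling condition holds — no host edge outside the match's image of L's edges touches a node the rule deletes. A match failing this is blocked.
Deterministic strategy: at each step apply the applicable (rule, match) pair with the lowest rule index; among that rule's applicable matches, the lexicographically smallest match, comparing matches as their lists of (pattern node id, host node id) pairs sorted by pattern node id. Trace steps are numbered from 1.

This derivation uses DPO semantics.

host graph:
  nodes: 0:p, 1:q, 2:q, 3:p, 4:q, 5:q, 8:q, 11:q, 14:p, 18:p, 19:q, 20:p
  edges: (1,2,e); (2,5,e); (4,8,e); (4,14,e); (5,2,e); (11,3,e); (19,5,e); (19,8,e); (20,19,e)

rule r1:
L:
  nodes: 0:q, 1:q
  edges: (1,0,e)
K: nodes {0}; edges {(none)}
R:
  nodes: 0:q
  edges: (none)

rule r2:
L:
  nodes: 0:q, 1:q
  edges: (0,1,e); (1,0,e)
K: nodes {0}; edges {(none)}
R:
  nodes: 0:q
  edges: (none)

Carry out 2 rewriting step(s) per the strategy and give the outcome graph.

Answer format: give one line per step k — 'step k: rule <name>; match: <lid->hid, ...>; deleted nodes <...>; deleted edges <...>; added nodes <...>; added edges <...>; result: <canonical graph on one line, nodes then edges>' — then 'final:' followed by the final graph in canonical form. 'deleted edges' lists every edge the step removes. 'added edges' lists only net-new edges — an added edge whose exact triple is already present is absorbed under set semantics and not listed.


step 1: rule r1; match: 0->2, 1->1; deleted nodes 1; deleted edges (1,2,e); added nodes (none); added edges (none); result: nodes: 0:p, 2:q, 3:p, 4:q, 5:q, 8:q, 11:q, 14:p, 18:p, 19:q, 20:p edges: (2,5,e); (4,8,e); (4,14,e); (5,2,e); (11,3,e); (19,5,e); (19,8,e); (20,19,e)
step 2: rule r2; match: 0->5, 1->2; deleted nodes 2; deleted edges (2,5,e); (5,2,e); added nodes (none); added edges (none); result: nodes: 0:p, 3:p, 4:q, 5:q, 8:q, 11:q, 14:p, 18:p, 19:q, 20:p edges: (4,8,e); (4,14,e); (11,3,e); (19,5,e); (19,8,e); (20,19,e)
final:
nodes: 0:p, 3:p, 4:q, 5:q, 8:q, 11:q, 14:p, 18:p, 19:q, 20:p
edges: (4,8,e); (4,14,e); (11,3,e); (19,5,e); (19,8,e); (20,19,e)


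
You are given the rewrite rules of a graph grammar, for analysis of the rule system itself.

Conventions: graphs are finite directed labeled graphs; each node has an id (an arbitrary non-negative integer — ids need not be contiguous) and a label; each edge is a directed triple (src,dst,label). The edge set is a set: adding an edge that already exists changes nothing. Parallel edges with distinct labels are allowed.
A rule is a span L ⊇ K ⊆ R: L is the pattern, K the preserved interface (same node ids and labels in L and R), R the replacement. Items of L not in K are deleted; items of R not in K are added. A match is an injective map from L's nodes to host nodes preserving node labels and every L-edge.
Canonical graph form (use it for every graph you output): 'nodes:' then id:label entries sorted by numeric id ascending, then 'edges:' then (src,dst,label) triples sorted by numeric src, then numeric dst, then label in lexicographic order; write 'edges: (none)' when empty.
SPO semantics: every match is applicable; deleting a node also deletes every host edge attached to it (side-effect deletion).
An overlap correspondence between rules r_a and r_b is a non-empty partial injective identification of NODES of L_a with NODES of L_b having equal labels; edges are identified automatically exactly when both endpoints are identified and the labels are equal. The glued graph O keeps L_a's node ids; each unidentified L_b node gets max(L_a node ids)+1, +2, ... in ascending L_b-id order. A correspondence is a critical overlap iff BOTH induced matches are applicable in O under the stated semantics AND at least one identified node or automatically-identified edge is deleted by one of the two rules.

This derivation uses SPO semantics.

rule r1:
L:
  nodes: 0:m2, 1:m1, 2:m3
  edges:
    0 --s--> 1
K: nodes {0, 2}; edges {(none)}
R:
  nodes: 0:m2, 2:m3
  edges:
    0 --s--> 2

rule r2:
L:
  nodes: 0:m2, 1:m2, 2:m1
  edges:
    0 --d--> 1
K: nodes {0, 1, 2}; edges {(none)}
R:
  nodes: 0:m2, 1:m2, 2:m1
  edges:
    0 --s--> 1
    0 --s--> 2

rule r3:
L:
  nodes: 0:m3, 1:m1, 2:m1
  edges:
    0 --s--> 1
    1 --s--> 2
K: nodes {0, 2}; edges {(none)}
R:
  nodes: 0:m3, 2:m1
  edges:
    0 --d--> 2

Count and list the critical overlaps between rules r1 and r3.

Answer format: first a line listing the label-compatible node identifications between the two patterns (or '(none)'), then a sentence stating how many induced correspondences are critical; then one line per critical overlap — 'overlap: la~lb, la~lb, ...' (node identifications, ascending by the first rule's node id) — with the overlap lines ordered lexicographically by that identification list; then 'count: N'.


label-compatible node identifications between L(r1) and L(r3): 1~1, 1~2, 2~0
4 of the induced correspondences are critical overlaps of r1 and r3.
overlap: 1~1
overlap: 1~1, 2~0
overlap: 1~2
overlap: 1~2, 2~0
count: 4


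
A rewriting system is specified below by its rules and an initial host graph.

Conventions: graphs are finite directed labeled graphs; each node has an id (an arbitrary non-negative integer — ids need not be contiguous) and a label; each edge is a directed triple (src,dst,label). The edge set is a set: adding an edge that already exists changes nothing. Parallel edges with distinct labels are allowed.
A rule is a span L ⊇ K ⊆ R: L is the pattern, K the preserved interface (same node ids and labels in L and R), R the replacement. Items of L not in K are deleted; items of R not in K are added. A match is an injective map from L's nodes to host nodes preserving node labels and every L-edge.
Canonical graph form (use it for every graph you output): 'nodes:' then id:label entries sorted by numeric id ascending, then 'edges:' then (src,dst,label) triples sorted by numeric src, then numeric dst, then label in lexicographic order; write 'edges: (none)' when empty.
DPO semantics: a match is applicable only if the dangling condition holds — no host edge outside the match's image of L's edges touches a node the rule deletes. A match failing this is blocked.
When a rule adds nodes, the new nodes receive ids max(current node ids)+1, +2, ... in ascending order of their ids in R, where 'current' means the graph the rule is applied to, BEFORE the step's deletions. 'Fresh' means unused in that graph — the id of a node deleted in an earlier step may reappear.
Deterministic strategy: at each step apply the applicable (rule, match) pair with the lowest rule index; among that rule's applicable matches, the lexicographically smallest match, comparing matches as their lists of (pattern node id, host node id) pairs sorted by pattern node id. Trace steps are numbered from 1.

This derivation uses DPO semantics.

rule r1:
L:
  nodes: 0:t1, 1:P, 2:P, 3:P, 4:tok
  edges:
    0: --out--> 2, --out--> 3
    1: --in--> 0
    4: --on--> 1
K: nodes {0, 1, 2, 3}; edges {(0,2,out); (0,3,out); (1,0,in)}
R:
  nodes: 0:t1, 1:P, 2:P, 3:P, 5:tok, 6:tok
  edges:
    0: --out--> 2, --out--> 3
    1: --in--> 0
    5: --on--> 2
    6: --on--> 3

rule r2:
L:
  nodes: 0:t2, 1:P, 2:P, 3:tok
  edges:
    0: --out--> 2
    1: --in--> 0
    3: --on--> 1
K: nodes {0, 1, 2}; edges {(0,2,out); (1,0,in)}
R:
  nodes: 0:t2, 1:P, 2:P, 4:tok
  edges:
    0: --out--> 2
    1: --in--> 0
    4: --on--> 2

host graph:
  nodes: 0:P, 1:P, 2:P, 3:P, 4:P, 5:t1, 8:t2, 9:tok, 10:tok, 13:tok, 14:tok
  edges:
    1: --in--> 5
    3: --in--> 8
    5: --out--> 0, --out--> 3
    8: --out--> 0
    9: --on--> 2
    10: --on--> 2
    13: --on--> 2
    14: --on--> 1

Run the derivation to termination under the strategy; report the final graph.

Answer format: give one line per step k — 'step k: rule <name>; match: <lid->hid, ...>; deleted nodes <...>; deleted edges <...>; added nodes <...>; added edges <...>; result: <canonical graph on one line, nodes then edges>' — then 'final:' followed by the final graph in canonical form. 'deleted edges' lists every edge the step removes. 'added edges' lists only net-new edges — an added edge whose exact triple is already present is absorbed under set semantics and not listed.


step 1: rule r1; match: 0->5, 1->1, 2->0, 3->3, 4->14; deleted nodes 14; deleted edges (14,1,on); added nodes 15, 16; added edges (15,0,on); (16,3,on); result: nodes: 0:P, 1:P, 2:P, 3:P, 4:P, 5:t1, 8:t2, 9:tok, 10:tok, 13:tok, 15:tok, 16:tok edges: (1,5,in); (3,8,in); (5,0,out); (5,3,out); (8,0,out); (9,2,on); (10,2,on); (13,2,on); (15,0,on); (16,3,on)
step 2: rule r2; match: 0->8, 1->3, 2->0, 3->16; deleted nodes 16; deleted edges (16,3,on); added nodes 17; added edges (17,0,on); result: nodes: 0:P, 1:P, 2:P, 3:P, 4:P, 5:t1, 8:t2, 9:tok, 10:tok, 13:tok, 15:tok, 17:tok edges: (1,5,in); (3,8,in); (5,0,out); (5,3,out); (8,0,out); (9,2,on); (10,2,on); (13,2,on); (15,0,on); (17,0,on)
final:
nodes: 0:P, 1:P, 2:P, 3:P, 4:P, 5:t1, 8:t2, 9:tok, 10:tok, 13:tok, 15:tok, 17:tok
edges: (1,5,in); (3,8,in); (5,0,out); (5,3,out); (8,0,out); (9,2,on); (10,2,on); (13,2,on); (15,0,on); (17,0,on)


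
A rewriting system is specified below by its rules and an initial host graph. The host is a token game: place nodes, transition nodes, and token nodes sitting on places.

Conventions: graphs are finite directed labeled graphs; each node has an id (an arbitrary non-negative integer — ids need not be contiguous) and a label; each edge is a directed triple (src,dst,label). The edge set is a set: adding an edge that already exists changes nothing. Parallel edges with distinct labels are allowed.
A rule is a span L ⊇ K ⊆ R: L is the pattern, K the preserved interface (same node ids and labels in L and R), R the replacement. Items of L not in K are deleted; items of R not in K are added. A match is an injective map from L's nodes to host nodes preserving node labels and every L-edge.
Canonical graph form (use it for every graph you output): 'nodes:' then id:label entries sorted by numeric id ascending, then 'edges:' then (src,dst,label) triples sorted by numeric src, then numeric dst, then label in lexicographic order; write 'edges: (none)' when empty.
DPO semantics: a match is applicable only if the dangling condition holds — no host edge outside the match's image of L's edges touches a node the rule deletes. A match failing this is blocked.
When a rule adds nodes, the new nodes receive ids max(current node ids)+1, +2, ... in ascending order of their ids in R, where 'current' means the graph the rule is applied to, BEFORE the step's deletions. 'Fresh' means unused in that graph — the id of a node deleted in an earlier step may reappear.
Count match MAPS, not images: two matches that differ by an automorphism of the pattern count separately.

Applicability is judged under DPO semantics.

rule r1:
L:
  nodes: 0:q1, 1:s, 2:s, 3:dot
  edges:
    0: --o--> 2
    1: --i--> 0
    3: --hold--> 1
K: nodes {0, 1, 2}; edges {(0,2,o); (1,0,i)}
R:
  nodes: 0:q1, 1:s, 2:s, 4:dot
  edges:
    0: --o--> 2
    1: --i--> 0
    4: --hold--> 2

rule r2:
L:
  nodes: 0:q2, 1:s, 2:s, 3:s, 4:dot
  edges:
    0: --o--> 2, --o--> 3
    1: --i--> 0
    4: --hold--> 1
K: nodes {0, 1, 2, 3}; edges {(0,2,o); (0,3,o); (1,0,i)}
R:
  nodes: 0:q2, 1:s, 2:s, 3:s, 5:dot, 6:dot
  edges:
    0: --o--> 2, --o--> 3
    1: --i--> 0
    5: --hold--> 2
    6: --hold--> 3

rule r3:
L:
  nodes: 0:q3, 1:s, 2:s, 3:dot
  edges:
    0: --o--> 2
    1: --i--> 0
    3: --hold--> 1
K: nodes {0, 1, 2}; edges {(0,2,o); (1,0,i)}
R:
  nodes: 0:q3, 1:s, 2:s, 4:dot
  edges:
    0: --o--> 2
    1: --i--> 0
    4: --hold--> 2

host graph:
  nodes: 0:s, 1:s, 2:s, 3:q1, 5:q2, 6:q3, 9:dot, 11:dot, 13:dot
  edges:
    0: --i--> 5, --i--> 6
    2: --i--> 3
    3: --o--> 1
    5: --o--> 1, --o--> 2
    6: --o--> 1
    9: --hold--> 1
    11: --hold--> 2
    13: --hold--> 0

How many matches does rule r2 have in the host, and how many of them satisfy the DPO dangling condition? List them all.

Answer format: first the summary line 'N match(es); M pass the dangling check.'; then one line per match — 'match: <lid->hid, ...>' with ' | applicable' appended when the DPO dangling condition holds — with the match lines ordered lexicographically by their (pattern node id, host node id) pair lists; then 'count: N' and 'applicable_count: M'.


2 match(es); 2 pass the dangling check.
match: 0->5, 1->0, 2->1, 3->2, 4->13 | applicable
match: 0->5, 1->0, 2->2, 3->1, 4->13 | applicable
count: 2
applicable_count: 2


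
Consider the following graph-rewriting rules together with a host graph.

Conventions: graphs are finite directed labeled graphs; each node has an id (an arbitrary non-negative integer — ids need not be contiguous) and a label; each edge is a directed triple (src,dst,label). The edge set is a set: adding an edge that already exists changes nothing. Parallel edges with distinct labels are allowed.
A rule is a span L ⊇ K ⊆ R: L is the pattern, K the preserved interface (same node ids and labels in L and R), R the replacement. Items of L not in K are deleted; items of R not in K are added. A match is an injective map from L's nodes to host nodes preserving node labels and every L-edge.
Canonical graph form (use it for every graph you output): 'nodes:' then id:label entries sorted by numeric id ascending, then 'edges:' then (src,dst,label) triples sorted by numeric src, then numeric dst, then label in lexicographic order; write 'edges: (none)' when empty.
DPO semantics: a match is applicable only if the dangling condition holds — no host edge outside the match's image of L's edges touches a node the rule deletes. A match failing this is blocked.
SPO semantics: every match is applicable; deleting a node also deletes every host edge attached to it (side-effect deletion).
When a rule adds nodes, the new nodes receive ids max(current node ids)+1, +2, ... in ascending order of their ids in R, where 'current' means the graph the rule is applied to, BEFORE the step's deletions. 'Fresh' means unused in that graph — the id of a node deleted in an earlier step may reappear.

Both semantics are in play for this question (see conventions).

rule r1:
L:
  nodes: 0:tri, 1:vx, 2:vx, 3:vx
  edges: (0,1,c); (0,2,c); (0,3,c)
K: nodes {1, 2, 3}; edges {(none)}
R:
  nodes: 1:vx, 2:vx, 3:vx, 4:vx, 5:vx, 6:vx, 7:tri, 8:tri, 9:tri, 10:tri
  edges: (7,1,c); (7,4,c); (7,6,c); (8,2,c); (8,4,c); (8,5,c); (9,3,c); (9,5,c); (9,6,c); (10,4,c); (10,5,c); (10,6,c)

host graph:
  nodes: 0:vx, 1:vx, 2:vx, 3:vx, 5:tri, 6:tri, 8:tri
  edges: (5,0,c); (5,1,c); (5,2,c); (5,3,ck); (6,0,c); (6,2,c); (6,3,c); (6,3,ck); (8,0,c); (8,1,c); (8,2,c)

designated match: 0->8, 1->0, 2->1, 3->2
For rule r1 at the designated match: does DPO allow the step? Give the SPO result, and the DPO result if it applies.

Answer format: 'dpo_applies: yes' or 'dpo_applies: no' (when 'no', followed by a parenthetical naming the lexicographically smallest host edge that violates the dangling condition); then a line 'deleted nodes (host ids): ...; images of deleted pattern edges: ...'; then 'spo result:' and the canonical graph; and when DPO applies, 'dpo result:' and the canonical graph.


dpo_applies: yes
deleted nodes (host ids): 8; images of deleted pattern edges: (8,0,c); (8,1,c); (8,2,c)
spo result:
nodes: 0:vx, 1:vx, 2:vx, 3:vx, 5:tri, 6:tri, 9:vx, 10:vx, 11:vx, 12:tri, 13:tri, 14:tri, 15:tri
edges: (5,0,c); (5,1,c); (5,2,c); (5,3,ck); (6,0,c); (6,2,c); (6,3,c); (6,3,ck); (12,0,c); (12,9,c); (12,11,c); (13,1,c); (13,9,c); (13,10,c); (14,2,c); (14,10,c); (14,11,c); (15,9,c); (15,10,c); (15,11,c)
dpo result:
nodes: 0:vx, 1:vx, 2:vx, 3:vx, 5:tri, 6:tri, 9:vx, 10:vx, 11:vx, 12:tri, 13:tri, 14:tri, 15:tri
edges: (5,0,c); (5,1,c); (5,2,c); (5,3,ck); (6,0,c); (6,2,c); (6,3,c); (6,3,ck); (12,0,c); (12,9,c); (12,11,c); (13,1,c); (13,9,c); (13,10,c); (14,2,c); (14,10,c); (14,11,c); (15,9,c); (15,10,c); (15,11,c)
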